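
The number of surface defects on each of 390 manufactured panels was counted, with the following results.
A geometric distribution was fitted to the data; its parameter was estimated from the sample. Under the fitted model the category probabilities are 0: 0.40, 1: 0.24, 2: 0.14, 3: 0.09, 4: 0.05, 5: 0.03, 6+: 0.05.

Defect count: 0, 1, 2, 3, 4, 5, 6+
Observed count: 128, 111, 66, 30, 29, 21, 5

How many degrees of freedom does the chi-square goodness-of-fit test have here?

5

There are k = 7 categories and 1 parameter estimated from the data, so df = 7 − 1 − 1 = 5.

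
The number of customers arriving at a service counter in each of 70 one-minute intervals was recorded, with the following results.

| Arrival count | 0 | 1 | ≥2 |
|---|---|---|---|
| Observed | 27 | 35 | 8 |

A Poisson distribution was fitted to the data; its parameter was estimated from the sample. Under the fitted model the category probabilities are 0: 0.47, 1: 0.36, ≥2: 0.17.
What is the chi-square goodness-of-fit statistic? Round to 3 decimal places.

6.147

Expected counts E_i = n·p_i: 70×0.47 = 32.9, 70×0.36 = 25.2, 70×0.17 = 11.9.
cat         O        E   (O−E)²/E
0          27     32.9     1.0581
1          35     25.2     3.8111
≥2          8     11.9     1.2782
Sum = 6.147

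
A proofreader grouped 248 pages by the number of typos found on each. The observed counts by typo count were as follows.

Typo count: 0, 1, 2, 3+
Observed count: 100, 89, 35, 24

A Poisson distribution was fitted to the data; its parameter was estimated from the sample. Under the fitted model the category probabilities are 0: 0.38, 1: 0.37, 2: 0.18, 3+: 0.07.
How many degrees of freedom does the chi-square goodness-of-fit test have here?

2

There are k = 4 categories and 1 parameter estimated from the data, so df = 4 − 1 − 1 = 2.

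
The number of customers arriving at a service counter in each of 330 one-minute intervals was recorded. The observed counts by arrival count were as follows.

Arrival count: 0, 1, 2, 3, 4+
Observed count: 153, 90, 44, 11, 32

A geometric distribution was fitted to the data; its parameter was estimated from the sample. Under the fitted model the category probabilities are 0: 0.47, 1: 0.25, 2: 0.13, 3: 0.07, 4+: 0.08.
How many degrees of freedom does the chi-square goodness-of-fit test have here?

There are k = 5 categories and 1 parameter estimated from the data, so df = 5 − 1 − 1 = 3.

3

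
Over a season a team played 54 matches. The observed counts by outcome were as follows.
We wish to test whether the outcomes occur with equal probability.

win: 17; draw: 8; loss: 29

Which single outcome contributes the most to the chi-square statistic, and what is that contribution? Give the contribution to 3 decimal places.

Expected count for each of the 3 categories: 54/3 = 18.
win: (17 − 18)²/18 = 1/18 = 0.0556
draw: (8 − 18)²/18 = 100/18 = 5.5556
loss: (29 − 18)²/18 = 121/18 = 6.7222
The largest term is for loss: 6.722.

loss, 6.722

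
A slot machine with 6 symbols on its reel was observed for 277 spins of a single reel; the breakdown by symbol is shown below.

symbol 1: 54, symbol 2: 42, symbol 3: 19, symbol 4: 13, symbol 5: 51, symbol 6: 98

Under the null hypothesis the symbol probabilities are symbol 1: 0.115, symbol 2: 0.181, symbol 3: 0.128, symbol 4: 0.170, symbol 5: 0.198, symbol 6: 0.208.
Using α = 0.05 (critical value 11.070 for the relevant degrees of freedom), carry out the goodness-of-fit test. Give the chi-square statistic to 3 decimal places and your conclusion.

77.607; reject

Expected counts E_i = n·p_i: 277×0.115 = 31.855, 277×0.181 = 50.137, 277×0.128 = 35.456, 277×0.170 = 47.09, 277×0.198 = 54.846, 277×0.208 = 57.616.
cat           O        E   (O−E)²/E
symbol 1     54   31.855    15.3948
symbol 2     42   50.137     1.3206
symbol 3     19   35.456     7.6376
symbol 4     13    47.09    24.6789
symbol 5     51   54.846     0.2697
symbol 6     98   57.616    28.3058
Sum = 77.607
df = 5. Since 77.607 > 11.070, we reject H₀.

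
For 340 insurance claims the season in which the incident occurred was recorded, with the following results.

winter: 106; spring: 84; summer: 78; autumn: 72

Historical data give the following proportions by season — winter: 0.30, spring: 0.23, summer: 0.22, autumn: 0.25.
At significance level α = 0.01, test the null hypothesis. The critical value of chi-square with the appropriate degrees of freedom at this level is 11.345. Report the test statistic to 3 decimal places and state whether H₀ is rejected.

2.712; do not reject

Expected counts E_i = n·p_i: 340×0.30 = 102, 340×0.23 = 78.2, 340×0.22 = 74.8, 340×0.25 = 85.
winter: (106 − 102)²/102 = 16/102 = 0.1569
spring: (84 − 78.2)²/78.2 = 33.64/78.2 = 0.4302
summer: (78 − 74.8)²/74.8 = 10.24/74.8 = 0.1369
autumn: (72 − 85)²/85 = 169/85 = 1.9882
Sum = 2.712
df = 3. Since 2.712 < 11.345, we do not reject H₀.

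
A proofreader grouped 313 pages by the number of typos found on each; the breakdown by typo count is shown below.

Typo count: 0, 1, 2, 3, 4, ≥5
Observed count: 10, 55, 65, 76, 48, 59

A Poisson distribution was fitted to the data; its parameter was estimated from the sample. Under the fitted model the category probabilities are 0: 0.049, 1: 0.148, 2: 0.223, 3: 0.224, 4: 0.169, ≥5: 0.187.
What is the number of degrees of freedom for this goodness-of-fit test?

There are k = 6 categories and 1 parameter estimated from the data, so df = 6 − 1 − 1 = 4.

4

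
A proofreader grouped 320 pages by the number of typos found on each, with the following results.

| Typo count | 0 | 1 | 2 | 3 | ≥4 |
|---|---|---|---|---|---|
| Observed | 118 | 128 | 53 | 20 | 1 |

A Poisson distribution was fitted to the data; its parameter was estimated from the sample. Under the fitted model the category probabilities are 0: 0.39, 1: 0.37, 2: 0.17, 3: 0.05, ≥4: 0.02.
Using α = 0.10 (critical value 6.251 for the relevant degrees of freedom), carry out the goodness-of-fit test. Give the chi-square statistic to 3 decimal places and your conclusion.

Expected counts E_i = n·p_i: 320×0.39 = 124.8, 320×0.37 = 118.4, 320×0.17 = 54.4, 320×0.05 = 16, 320×0.02 = 6.4.
cat         O        E   (O−E)²/E
0         118    124.8     0.3705
1         128    118.4     0.7784
2          53     54.4     0.0360
3          20       16     1.0000
≥4          1      6.4     4.5563
Sum = 6.741
df = 3. Since 6.741 > 6.251, we reject H₀.

6.741; reject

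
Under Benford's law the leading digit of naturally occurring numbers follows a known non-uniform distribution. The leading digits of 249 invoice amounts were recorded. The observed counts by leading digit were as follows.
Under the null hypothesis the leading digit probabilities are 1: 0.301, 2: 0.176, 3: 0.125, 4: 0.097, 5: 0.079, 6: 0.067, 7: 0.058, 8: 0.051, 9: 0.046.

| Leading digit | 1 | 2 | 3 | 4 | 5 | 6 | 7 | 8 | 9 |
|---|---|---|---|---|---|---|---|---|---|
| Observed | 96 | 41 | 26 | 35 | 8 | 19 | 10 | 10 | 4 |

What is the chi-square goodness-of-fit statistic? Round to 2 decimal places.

Expected counts E_i = n·p_i: 249×0.301 = 74.949, 249×0.176 = 43.824, 249×0.125 = 31.125, 249×0.097 = 24.153, 249×0.079 = 19.671, 249×0.067 = 16.683, 249×0.058 = 14.442, 249×0.051 = 12.699, 249×0.046 = 11.454.
cat         O        E   (O−E)²/E
1          96   74.949      5.913
2          41   43.824      0.182
3          26   31.125      0.844
4          35   24.153      4.871
5           8   19.671      6.925
6          19   16.683      0.322
7          10   14.442      1.366
8          10   12.699      0.574
9           4   11.454      4.851
Sum = 25.85

25.85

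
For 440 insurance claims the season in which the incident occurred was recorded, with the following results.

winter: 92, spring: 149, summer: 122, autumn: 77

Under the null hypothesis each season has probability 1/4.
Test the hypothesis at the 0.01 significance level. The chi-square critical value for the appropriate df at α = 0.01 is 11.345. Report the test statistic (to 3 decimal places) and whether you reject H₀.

Expected count for each of the 4 categories: 440/4 = 110.
winter: (92 − 110)²/110 = 324/110 = 2.9455
spring: (149 − 110)²/110 = 1521/110 = 13.8273
summer: (122 − 110)²/110 = 144/110 = 1.3091
autumn: (77 − 110)²/110 = 1089/110 = 9.9000
Sum = 27.982
df = 3. Since 27.982 > 11.345, we reject H₀.

27.982; reject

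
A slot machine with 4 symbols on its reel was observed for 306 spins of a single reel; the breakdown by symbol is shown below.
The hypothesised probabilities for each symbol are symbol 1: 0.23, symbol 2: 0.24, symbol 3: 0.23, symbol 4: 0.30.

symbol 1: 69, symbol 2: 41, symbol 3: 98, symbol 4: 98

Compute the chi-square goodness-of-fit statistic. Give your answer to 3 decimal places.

25.614

Expected counts E_i = n·p_i: 306×0.23 = 70.38, 306×0.24 = 73.44, 306×0.23 = 70.38, 306×0.30 = 91.8.
χ² = (69−70.38)²/70.38 + (41−73.44)²/73.44 + (98−70.38)²/70.38 + (98−91.8)²/91.8
   = 0.0271 + 14.3294 + 10.8392 + 0.4187
Sum = 25.614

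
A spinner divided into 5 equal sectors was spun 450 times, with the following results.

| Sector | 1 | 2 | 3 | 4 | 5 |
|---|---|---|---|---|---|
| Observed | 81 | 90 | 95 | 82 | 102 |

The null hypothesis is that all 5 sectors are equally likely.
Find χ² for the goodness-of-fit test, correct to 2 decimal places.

3.49

Expected count for each of the 5 categories: 450/5 = 90.
1: (81 − 90)²/90 = 81/90 = 0.900
2: (90 − 90)²/90 = 0/90 = 0.000
3: (95 − 90)²/90 = 25/90 = 0.278
4: (82 − 90)²/90 = 64/90 = 0.711
5: (102 − 90)²/90 = 144/90 = 1.600
Sum = 3.49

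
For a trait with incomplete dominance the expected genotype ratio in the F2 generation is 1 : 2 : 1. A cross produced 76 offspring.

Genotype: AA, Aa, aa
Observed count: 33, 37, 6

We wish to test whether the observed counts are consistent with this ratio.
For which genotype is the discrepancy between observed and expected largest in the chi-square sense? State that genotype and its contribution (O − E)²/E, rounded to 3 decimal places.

Ratio total = 4. Expected counts: 76×1/4 = 19, 76×2/4 = 38, 76×1/4 = 19.
cat         O        E   (O−E)²/E
AA         33       19    10.3158
Aa         37       38     0.0263
aa          6       19     8.8947
The largest term is for AA: 10.316.

AA, 10.316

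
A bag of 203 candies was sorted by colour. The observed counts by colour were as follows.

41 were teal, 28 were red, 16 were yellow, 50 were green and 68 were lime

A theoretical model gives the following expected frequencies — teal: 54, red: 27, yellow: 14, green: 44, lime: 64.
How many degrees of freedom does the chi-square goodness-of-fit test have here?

There are k = 5 categories and no parameters were estimated from the data, so df = 5 − 1 = 4.

4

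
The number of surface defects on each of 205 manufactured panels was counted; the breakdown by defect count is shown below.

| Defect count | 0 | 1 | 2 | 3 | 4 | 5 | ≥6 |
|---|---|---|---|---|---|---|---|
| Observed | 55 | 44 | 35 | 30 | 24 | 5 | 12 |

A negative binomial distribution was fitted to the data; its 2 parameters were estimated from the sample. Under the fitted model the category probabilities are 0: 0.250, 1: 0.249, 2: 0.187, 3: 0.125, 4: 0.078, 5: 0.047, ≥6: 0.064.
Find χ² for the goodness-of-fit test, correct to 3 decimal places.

Expected counts E_i = n·p_i: 205×0.250 = 51.25, 205×0.249 = 51.045, 205×0.187 = 38.335, 205×0.125 = 25.625, 205×0.078 = 15.99, 205×0.047 = 9.635, 205×0.064 = 13.12.
cat         O        E   (O−E)²/E
0          55    51.25     0.2744
1          44   51.045     0.9723
2          35   38.335     0.2901
3          30   25.625     0.7470
4          24    15.99     4.0125
5           5    9.635     2.2297
≥6         12    13.12     0.0956
Sum = 8.622

8.622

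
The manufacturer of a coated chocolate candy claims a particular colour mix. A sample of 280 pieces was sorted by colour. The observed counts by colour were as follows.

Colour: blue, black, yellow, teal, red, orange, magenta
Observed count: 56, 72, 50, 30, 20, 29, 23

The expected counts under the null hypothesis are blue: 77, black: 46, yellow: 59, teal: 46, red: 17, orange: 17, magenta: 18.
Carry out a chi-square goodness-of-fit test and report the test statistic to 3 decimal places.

cat          O        E   (O−E)²/E
blue        56       77     5.7273
black       72       46    14.6957
yellow      50       59     1.3729
teal        30       46     5.5652
red         20       17     0.5294
orange      29       17     8.4706
magenta     23       18     1.3889
Sum = 37.750

37.750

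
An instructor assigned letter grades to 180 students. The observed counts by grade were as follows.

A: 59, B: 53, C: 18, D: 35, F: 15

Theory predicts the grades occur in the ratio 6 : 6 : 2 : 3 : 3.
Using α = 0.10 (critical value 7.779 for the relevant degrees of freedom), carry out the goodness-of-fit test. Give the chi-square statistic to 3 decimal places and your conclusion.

Ratio total = 20. Expected counts: 180×6/20 = 54, 180×6/20 = 54, 180×2/20 = 18, 180×3/20 = 27, 180×3/20 = 27.
χ² = (59−54)²/54 + (53−54)²/54 + (18−18)²/18 + (35−27)²/27 + (15−27)²/27
   = 0.4630 + 0.0185 + 0.0000 + 2.3704 + 5.3333
Sum = 8.185
df = 4. Since 8.185 > 7.779, we reject H₀.

8.185; reject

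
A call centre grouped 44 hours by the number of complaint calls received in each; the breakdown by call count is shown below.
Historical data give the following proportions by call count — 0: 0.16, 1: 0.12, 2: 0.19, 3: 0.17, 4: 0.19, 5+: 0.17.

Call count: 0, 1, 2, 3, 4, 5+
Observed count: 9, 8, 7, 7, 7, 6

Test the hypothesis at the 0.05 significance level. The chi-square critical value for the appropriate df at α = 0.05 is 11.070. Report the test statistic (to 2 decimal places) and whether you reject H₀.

2.71; do not reject

Expected counts E_i = n·p_i: 44×0.16 = 7.04, 44×0.12 = 5.28, 44×0.19 = 8.36, 44×0.17 = 7.48, 44×0.19 = 8.36, 44×0.17 = 7.48.
χ² = (9−7.04)²/7.04 + (8−5.28)²/5.28 + (7−8.36)²/8.36 + (7−7.48)²/7.48 + (7−8.36)²/8.36 + (6−7.48)²/7.48
   = 0.546 + 1.401 + 0.221 + 0.031 + 0.221 + 0.293
Sum = 2.71
df = 5. Since 2.71 < 11.070, we do not reject H₀.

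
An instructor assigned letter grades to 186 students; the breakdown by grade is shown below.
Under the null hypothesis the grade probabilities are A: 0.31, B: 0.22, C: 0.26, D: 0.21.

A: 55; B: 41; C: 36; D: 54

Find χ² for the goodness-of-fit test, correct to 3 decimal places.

8.996

Expected counts E_i = n·p_i: 186×0.31 = 57.66, 186×0.22 = 40.92, 186×0.26 = 48.36, 186×0.21 = 39.06.
χ² = (55−57.66)²/57.66 + (41−40.92)²/40.92 + (36−48.36)²/48.36 + (54−39.06)²/39.06
   = 0.1227 + 0.0002 + 3.1590 + 5.7144
Sum = 8.996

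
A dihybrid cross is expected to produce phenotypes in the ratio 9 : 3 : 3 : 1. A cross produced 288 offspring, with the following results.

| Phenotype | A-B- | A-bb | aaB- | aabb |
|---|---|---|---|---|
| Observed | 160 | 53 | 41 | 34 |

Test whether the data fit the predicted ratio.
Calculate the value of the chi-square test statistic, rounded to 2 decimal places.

17.40

Ratio total = 16. Expected counts: 288×9/16 = 162, 288×3/16 = 54, 288×3/16 = 54, 288×1/16 = 18.
cat         O        E   (O−E)²/E
A-B-      160      162      0.025
A-bb       53       54      0.019
aaB-       41       54      3.130
aabb       34       18     14.222
Sum = 17.40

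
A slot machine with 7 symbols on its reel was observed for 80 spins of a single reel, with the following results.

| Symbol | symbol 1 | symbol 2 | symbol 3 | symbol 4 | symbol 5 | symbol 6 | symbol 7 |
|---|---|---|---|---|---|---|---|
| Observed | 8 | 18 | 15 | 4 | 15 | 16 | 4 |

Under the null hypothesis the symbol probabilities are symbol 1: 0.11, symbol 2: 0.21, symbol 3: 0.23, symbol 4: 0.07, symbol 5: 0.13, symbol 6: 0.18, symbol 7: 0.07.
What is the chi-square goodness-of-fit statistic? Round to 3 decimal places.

Expected counts E_i = n·p_i: 80×0.11 = 8.8, 80×0.21 = 16.8, 80×0.23 = 18.4, 80×0.07 = 5.6, 80×0.13 = 10.4, 80×0.18 = 14.4, 80×0.07 = 5.6.
cat           O        E   (O−E)²/E
symbol 1      8      8.8     0.0727
symbol 2     18     16.8     0.0857
symbol 3     15     18.4     0.6283
symbol 4      4      5.6     0.4571
symbol 5     15     10.4     2.0346
symbol 6     16     14.4     0.1778
symbol 7      4      5.6     0.4571
Sum = 3.913

3.913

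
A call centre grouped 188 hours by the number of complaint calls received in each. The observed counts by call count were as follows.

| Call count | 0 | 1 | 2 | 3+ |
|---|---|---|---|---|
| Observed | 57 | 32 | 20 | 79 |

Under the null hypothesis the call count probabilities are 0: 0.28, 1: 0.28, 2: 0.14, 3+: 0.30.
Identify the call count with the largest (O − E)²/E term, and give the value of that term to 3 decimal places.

3+, 9.056

Expected counts E_i = n·p_i: 188×0.28 = 52.64, 188×0.28 = 52.64, 188×0.14 = 26.32, 188×0.30 = 56.4.
χ² = (57−52.64)²/52.64 + (32−52.64)²/52.64 + (20−26.32)²/26.32 + (79−56.4)²/56.4
   = 0.3611 + 8.0929 + 1.5176 + 9.0560
The largest term is for 3+: 9.056.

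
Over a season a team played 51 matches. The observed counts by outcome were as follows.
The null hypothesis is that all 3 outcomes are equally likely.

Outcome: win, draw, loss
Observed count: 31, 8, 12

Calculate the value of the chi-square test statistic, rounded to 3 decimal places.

Under H₀ each category has probability 1/3, so each expected count is 51/3 = 17.
χ² = (31−17)²/17 + (8−17)²/17 + (12−17)²/17
   = 11.5294 + 4.7647 + 1.4706
Sum = 17.765

17.765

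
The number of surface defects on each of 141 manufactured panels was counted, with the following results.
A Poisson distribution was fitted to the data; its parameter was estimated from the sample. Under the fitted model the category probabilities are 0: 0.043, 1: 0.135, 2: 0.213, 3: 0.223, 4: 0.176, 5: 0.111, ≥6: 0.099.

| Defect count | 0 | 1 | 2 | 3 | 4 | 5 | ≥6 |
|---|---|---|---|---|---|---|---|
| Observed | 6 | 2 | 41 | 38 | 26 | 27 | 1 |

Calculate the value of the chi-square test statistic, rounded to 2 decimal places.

Expected counts E_i = n·p_i: 141×0.043 = 6.063, 141×0.135 = 19.035, 141×0.213 = 30.033, 141×0.223 = 31.443, 141×0.176 = 24.816, 141×0.111 = 15.651, 141×0.099 = 13.959.
0: (6 − 6.063)²/6.063 = 0.003969/6.063 = 0.001
1: (2 − 19.035)²/19.035 = 290.191225/19.035 = 15.245
2: (41 − 30.033)²/30.033 = 120.275089/30.033 = 4.005
3: (38 − 31.443)²/31.443 = 42.994249/31.443 = 1.367
4: (26 − 24.816)²/24.816 = 1.401856/24.816 = 0.056
5: (27 − 15.651)²/15.651 = 128.799801/15.651 = 8.229
≥6: (1 − 13.959)²/13.959 = 167.935681/13.959 = 12.031
Sum = 40.93

40.93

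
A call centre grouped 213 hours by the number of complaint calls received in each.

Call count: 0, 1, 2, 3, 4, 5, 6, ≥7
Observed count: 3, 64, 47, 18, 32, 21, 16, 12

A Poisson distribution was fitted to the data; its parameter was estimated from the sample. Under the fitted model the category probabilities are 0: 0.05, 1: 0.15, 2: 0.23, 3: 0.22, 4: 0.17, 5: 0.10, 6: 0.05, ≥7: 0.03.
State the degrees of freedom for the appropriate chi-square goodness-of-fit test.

There are k = 8 categories and 1 parameter estimated from the data, so df = 8 − 1 − 1 = 6.

6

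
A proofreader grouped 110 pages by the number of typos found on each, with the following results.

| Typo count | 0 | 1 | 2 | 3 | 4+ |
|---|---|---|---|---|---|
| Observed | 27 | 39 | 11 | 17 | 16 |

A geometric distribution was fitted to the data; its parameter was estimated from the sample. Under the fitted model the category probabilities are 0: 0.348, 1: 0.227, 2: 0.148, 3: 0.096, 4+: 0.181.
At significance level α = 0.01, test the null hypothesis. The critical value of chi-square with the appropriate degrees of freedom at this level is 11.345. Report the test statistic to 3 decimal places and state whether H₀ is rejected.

Expected counts E_i = n·p_i: 110×0.348 = 38.28, 110×0.227 = 24.97, 110×0.148 = 16.28, 110×0.096 = 10.56, 110×0.181 = 19.91.
0: (27 − 38.28)²/38.28 = 127.2384/38.28 = 3.3239
1: (39 − 24.97)²/24.97 = 196.8409/24.97 = 7.8831
2: (11 − 16.28)²/16.28 = 27.8784/16.28 = 1.7124
3: (17 − 10.56)²/10.56 = 41.4736/10.56 = 3.9274
4+: (16 − 19.91)²/19.91 = 15.2881/19.91 = 0.7679
Sum = 17.615
df = 3. Since 17.615 > 11.345, we reject H₀.

17.615; reject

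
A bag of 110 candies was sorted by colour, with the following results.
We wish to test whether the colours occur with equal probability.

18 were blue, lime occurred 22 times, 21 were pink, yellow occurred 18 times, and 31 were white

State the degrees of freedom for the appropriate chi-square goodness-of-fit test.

There are k = 5 categories and no parameters were estimated from the data, so df = 5 − 1 = 4.

4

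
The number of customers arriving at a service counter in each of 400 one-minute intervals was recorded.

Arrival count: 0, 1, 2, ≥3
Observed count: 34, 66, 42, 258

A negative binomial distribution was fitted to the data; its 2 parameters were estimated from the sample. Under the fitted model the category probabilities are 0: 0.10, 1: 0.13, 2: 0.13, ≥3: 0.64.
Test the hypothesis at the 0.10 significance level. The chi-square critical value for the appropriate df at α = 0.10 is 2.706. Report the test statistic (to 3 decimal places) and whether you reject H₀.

6.608; reject

Expected counts E_i = n·p_i: 400×0.10 = 40, 400×0.13 = 52, 400×0.13 = 52, 400×0.64 = 256.
χ² = (34−40)²/40 + (66−52)²/52 + (42−52)²/52 + (258−256)²/256
   = 0.9000 + 3.7692 + 1.9231 + 0.0156
Sum = 6.608
df = 1. Since 6.608 > 2.706, we reject H₀.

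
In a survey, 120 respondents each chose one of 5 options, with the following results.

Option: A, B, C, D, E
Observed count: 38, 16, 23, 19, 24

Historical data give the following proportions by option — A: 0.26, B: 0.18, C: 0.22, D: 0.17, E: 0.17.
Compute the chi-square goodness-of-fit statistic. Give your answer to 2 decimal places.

4.10

Expected counts E_i = n·p_i: 120×0.26 = 31.2, 120×0.18 = 21.6, 120×0.22 = 26.4, 120×0.17 = 20.4, 120×0.17 = 20.4.
cat         O        E   (O−E)²/E
A          38     31.2      1.482
B          16     21.6      1.452
C          23     26.4      0.438
D          19     20.4      0.096
E          24     20.4      0.635
Sum = 4.10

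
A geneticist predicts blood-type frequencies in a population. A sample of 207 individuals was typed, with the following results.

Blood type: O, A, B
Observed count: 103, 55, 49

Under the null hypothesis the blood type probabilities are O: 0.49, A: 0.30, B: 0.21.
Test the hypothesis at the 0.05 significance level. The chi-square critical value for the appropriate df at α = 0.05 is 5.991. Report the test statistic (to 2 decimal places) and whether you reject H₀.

Expected counts E_i = n·p_i: 207×0.49 = 101.43, 207×0.30 = 62.1, 207×0.21 = 43.47.
O: (103 − 101.43)²/101.43 = 2.4649/101.43 = 0.024
A: (55 − 62.1)²/62.1 = 50.41/62.1 = 0.812
B: (49 − 43.47)²/43.47 = 30.5809/43.47 = 0.703
Sum = 1.54
df = 2. Since 1.54 < 5.991, we do not reject H₀.

1.54; do not reject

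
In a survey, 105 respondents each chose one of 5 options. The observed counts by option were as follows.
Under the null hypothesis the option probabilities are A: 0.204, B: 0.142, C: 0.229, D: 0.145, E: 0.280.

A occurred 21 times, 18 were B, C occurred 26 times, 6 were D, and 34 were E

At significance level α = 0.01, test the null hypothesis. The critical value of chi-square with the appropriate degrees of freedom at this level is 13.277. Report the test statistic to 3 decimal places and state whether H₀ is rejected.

Expected counts E_i = n·p_i: 105×0.204 = 21.42, 105×0.142 = 14.91, 105×0.229 = 24.045, 105×0.145 = 15.225, 105×0.280 = 29.4.
χ² = (21−21.42)²/21.42 + (18−14.91)²/14.91 + (26−24.045)²/24.045 + (6−15.225)²/15.225 + (34−29.4)²/29.4
   = 0.0082 + 0.6404 + 0.1590 + 5.5895 + 0.7197
Sum = 7.117
df = 4. Since 7.117 < 13.277, we do not reject H₀.

7.117; do not reject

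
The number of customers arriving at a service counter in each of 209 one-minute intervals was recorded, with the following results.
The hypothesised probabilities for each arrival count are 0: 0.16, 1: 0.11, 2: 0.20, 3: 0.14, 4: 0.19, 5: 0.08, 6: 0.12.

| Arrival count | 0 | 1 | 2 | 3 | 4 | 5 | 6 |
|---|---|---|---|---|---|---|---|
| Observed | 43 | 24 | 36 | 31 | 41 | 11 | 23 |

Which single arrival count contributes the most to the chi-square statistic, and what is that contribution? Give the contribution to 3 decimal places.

0, 2.733

Expected counts E_i = n·p_i: 209×0.16 = 33.44, 209×0.11 = 22.99, 209×0.20 = 41.8, 209×0.14 = 29.26, 209×0.19 = 39.71, 209×0.08 = 16.72, 209×0.12 = 25.08.
0: (43 − 33.44)²/33.44 = 91.3936/33.44 = 2.7331
1: (24 − 22.99)²/22.99 = 1.0201/22.99 = 0.0444
2: (36 − 41.8)²/41.8 = 33.64/41.8 = 0.8048
3: (31 − 29.26)²/29.26 = 3.0276/29.26 = 0.1035
4: (41 − 39.71)²/39.71 = 1.6641/39.71 = 0.0419
5: (11 − 16.72)²/16.72 = 32.7184/16.72 = 1.9568
6: (23 − 25.08)²/25.08 = 4.3264/25.08 = 0.1725
The largest term is for 0: 2.733.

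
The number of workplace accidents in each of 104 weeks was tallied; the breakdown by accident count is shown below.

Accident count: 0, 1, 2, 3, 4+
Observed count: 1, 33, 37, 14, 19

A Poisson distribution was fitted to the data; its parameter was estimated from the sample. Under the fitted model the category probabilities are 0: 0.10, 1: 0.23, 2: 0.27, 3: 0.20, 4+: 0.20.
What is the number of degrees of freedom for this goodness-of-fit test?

There are k = 5 categories and 1 parameter estimated from the data, so df = 5 − 1 − 1 = 3.

3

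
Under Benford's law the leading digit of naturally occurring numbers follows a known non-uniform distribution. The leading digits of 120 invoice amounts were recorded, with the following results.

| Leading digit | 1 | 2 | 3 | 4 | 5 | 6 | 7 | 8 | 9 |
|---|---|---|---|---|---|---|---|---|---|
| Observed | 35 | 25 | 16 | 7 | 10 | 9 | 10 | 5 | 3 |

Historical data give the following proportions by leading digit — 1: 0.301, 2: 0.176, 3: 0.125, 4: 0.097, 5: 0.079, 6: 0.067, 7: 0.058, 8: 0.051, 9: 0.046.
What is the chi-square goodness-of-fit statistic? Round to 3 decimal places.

Expected counts E_i = n·p_i: 120×0.301 = 36.12, 120×0.176 = 21.12, 120×0.125 = 15, 120×0.097 = 11.64, 120×0.079 = 9.48, 120×0.067 = 8.04, 120×0.058 = 6.96, 120×0.051 = 6.12, 120×0.046 = 5.52.
1: (35 − 36.12)²/36.12 = 1.2544/36.12 = 0.0347
2: (25 − 21.12)²/21.12 = 15.0544/21.12 = 0.7128
3: (16 − 15)²/15 = 1/15 = 0.0667
4: (7 − 11.64)²/11.64 = 21.5296/11.64 = 1.8496
5: (10 − 9.48)²/9.48 = 0.2704/9.48 = 0.0285
6: (9 − 8.04)²/8.04 = 0.9216/8.04 = 0.1146
7: (10 − 6.96)²/6.96 = 9.2416/6.96 = 1.3278
8: (5 − 6.12)²/6.12 = 1.2544/6.12 = 0.2050
9: (3 − 5.52)²/5.52 = 6.3504/5.52 = 1.1504
Sum = 5.490

5.490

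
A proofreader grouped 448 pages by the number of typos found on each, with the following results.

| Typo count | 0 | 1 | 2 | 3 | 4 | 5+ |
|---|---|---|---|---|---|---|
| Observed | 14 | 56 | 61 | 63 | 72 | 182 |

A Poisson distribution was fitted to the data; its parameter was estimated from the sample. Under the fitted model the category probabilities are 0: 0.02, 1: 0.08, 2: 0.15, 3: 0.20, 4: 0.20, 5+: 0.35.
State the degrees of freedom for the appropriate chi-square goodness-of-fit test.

4

There are k = 6 categories and 1 parameter estimated from the data, so df = 6 − 1 − 1 = 4.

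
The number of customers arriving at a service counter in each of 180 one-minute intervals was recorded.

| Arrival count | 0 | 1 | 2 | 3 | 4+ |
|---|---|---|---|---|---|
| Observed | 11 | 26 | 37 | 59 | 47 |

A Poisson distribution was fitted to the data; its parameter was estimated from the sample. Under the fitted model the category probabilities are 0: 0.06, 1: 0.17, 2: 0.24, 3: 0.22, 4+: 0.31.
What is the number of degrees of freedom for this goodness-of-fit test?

3

There are k = 5 categories and 1 parameter estimated from the data, so df = 5 − 1 − 1 = 3.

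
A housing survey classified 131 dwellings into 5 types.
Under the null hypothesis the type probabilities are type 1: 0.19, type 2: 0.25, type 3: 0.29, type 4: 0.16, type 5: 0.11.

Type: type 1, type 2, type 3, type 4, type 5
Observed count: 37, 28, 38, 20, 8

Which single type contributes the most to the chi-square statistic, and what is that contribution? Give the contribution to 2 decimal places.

type 1, 5.89

Expected counts E_i = n·p_i: 131×0.19 = 24.89, 131×0.25 = 32.75, 131×0.29 = 37.99, 131×0.16 = 20.96, 131×0.11 = 14.41.
cat         O        E   (O−E)²/E
type 1     37    24.89      5.892
type 2     28    32.75      0.689
type 3     38    37.99      0.000
type 4     20    20.96      0.044
type 5      8    14.41      2.851
The largest term is for type 1: 5.89.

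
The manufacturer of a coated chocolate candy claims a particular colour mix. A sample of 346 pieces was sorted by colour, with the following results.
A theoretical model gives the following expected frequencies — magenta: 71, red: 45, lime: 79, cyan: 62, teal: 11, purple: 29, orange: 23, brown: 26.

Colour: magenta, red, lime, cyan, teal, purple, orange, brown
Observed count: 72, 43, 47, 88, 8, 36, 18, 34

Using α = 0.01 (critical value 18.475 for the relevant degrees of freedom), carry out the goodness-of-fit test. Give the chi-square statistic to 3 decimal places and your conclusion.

30.025; reject

magenta: (72 − 71)²/71 = 1/71 = 0.0141
red: (43 − 45)²/45 = 4/45 = 0.0889
lime: (47 − 79)²/79 = 1024/79 = 12.9620
cyan: (88 − 62)²/62 = 676/62 = 10.9032
teal: (8 − 11)²/11 = 9/11 = 0.8182
purple: (36 − 29)²/29 = 49/29 = 1.6897
orange: (18 − 23)²/23 = 25/23 = 1.0870
brown: (34 − 26)²/26 = 64/26 = 2.4615
Sum = 30.025
df = 7. Since 30.025 > 18.475, we reject H₀.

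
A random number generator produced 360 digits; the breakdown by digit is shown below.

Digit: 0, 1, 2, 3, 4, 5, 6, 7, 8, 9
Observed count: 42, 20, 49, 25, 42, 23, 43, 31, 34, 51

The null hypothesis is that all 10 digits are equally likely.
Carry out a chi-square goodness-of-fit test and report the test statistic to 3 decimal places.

Expected count for each of the 10 categories: 360/10 = 36.
cat         O        E   (O−E)²/E
0          42       36     1.0000
1          20       36     7.1111
2          49       36     4.6944
3          25       36     3.3611
4          42       36     1.0000
5          23       36     4.6944
6          43       36     1.3611
7          31       36     0.6944
8          34       36     0.1111
9          51       36     6.2500
Sum = 30.278

30.278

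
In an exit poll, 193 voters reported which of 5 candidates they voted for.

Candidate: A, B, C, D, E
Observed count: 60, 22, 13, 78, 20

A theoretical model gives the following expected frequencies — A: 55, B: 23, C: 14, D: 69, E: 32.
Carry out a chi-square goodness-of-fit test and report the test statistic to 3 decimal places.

A: (60 − 55)²/55 = 25/55 = 0.4545
B: (22 − 23)²/23 = 1/23 = 0.0435
C: (13 − 14)²/14 = 1/14 = 0.0714
D: (78 − 69)²/69 = 81/69 = 1.1739
E: (20 − 32)²/32 = 144/32 = 4.5000
Sum = 6.243

6.243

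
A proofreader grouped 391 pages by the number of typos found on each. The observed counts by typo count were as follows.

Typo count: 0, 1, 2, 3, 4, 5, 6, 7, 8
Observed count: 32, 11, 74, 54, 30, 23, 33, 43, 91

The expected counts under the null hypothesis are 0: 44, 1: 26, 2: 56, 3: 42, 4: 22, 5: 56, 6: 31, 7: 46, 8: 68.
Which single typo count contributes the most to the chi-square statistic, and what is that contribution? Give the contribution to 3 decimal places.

0: (32 − 44)²/44 = 144/44 = 3.2727
1: (11 − 26)²/26 = 225/26 = 8.6538
2: (74 − 56)²/56 = 324/56 = 5.7857
3: (54 − 42)²/42 = 144/42 = 3.4286
4: (30 − 22)²/22 = 64/22 = 2.9091
5: (23 − 56)²/56 = 1089/56 = 19.4464
6: (33 − 31)²/31 = 4/31 = 0.1290
7: (43 − 46)²/46 = 9/46 = 0.1957
8: (91 − 68)²/68 = 529/68 = 7.7794
The largest term is for 5: 19.446.

5, 19.446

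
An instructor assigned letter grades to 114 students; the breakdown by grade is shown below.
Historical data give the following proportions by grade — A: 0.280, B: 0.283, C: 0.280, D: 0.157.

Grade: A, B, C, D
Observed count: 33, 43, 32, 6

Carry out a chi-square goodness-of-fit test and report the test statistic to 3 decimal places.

11.520

Expected counts E_i = n·p_i: 114×0.280 = 31.92, 114×0.283 = 32.262, 114×0.280 = 31.92, 114×0.157 = 17.898.
χ² = (33−31.92)²/31.92 + (43−32.262)²/32.262 + (32−31.92)²/31.92 + (6−17.898)²/17.898
   = 0.0365 + 3.5740 + 0.0002 + 7.9094
Sum = 11.520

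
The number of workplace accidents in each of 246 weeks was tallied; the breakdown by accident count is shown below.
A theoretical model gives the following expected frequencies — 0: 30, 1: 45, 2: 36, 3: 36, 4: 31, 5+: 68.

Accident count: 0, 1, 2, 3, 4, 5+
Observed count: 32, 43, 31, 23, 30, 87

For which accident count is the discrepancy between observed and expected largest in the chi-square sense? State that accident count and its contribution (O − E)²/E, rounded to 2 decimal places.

χ² = (32−30)²/30 + (43−45)²/45 + (31−36)²/36 + (23−36)²/36 + (30−31)²/31 + (87−68)²/68
   = 0.133 + 0.089 + 0.694 + 4.694 + 0.032 + 5.309
The largest term is for 5+: 5.31.

5+, 5.31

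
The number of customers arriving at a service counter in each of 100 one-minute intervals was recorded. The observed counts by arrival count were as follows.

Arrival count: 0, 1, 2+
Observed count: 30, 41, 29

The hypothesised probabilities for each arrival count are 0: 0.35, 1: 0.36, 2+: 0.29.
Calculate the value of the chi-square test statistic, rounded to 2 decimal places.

Expected counts E_i = n·p_i: 100×0.35 = 35, 100×0.36 = 36, 100×0.29 = 29.
χ² = (30−35)²/35 + (41−36)²/36 + (29−29)²/29
   = 0.714 + 0.694 + 0.000
Sum = 1.41

1.41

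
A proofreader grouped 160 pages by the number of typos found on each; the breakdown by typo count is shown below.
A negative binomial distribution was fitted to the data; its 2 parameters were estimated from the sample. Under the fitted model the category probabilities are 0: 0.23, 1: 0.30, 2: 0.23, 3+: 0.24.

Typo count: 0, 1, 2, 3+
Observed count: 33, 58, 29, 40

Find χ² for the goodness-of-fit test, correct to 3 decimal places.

Expected counts E_i = n·p_i: 160×0.23 = 36.8, 160×0.30 = 48, 160×0.23 = 36.8, 160×0.24 = 38.4.
0: (33 − 36.8)²/36.8 = 14.44/36.8 = 0.3924
1: (58 − 48)²/48 = 100/48 = 2.0833
2: (29 − 36.8)²/36.8 = 60.84/36.8 = 1.6533
3+: (40 − 38.4)²/38.4 = 2.56/38.4 = 0.0667
Sum = 4.196

4.196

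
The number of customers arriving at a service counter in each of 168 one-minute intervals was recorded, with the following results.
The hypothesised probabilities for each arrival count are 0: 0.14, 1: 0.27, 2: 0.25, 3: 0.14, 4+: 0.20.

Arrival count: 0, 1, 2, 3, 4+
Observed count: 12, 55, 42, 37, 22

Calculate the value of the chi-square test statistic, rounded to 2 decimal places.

19.42

Expected counts E_i = n·p_i: 168×0.14 = 23.52, 168×0.27 = 45.36, 168×0.25 = 42, 168×0.14 = 23.52, 168×0.20 = 33.6.
0: (12 − 23.52)²/23.52 = 132.7104/23.52 = 5.642
1: (55 − 45.36)²/45.36 = 92.9296/45.36 = 2.049
2: (42 − 42)²/42 = 0/42 = 0.000
3: (37 − 23.52)²/23.52 = 181.7104/23.52 = 7.726
4+: (22 − 33.6)²/33.6 = 134.56/33.6 = 4.005
Sum = 19.42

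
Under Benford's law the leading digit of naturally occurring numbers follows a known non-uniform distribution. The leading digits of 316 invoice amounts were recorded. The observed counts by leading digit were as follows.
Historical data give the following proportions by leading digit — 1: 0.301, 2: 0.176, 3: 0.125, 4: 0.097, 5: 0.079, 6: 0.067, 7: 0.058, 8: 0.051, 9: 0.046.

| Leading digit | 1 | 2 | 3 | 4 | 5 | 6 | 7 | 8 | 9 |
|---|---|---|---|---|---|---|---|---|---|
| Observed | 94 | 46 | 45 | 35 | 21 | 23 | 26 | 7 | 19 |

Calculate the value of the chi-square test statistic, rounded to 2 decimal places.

Expected counts E_i = n·p_i: 316×0.301 = 95.116, 316×0.176 = 55.616, 316×0.125 = 39.5, 316×0.097 = 30.652, 316×0.079 = 24.964, 316×0.067 = 21.172, 316×0.058 = 18.328, 316×0.051 = 16.116, 316×0.046 = 14.536.
1: (94 − 95.116)²/95.116 = 1.245456/95.116 = 0.013
2: (46 − 55.616)²/55.616 = 92.467456/55.616 = 1.663
3: (45 − 39.5)²/39.5 = 30.25/39.5 = 0.766
4: (35 − 30.652)²/30.652 = 18.905104/30.652 = 0.617
5: (21 − 24.964)²/24.964 = 15.713296/24.964 = 0.629
6: (23 − 21.172)²/21.172 = 3.341584/21.172 = 0.158
7: (26 − 18.328)²/18.328 = 58.859584/18.328 = 3.211
8: (7 − 16.116)²/16.116 = 83.101456/16.116 = 5.156
9: (19 − 14.536)²/14.536 = 19.927296/14.536 = 1.371
Sum = 13.58

13.58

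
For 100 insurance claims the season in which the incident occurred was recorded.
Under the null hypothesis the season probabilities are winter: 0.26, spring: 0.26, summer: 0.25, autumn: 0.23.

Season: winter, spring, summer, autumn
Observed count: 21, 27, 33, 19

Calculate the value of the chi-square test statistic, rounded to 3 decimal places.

Expected counts E_i = n·p_i: 100×0.26 = 26, 100×0.26 = 26, 100×0.25 = 25, 100×0.23 = 23.
winter: (21 − 26)²/26 = 25/26 = 0.9615
spring: (27 − 26)²/26 = 1/26 = 0.0385
summer: (33 − 25)²/25 = 64/25 = 2.5600
autumn: (19 − 23)²/23 = 16/23 = 0.6957
Sum = 4.256

4.256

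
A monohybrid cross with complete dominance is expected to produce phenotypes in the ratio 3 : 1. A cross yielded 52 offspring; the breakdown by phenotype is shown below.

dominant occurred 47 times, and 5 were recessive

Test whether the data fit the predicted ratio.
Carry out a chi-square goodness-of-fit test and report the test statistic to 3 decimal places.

6.564

Ratio total = 4. Expected counts: 52×3/4 = 39, 52×1/4 = 13.
cat            O        E   (O−E)²/E
dominant      47       39     1.6410
recessive      5       13     4.9231
Sum = 6.564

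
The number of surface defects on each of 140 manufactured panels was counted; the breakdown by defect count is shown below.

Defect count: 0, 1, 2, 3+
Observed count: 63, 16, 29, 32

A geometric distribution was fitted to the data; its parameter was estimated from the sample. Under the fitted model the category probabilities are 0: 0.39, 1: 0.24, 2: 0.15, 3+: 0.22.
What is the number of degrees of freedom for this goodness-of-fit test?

2

There are k = 4 categories and 1 parameter estimated from the data, so df = 4 − 1 − 1 = 2.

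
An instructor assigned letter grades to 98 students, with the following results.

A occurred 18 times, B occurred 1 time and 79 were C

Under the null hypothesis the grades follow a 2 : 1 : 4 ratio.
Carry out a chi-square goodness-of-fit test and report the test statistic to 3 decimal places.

Ratio total = 7. Expected counts: 98×2/7 = 28, 98×1/7 = 14, 98×4/7 = 56.
cat         O        E   (O−E)²/E
A          18       28     3.5714
B           1       14    12.0714
C          79       56     9.4464
Sum = 25.089

25.089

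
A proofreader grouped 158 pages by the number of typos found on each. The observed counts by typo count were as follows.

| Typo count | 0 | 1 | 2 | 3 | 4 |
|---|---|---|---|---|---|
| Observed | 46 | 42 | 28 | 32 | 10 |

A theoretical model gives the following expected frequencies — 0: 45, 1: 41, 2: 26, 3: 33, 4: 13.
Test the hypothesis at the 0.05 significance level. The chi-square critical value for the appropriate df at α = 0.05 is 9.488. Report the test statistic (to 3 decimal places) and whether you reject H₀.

0.923; do not reject

χ² = (46−45)²/45 + (42−41)²/41 + (28−26)²/26 + (32−33)²/33 + (10−13)²/13
   = 0.0222 + 0.0244 + 0.1538 + 0.0303 + 0.6923
Sum = 0.923
df = 4. Since 0.923 < 9.488, we do not reject H₀.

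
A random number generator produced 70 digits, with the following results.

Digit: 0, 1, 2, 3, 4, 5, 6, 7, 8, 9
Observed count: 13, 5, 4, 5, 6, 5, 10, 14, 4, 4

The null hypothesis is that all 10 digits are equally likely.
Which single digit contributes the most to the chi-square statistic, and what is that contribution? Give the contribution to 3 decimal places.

Under H₀ each category has probability 1/10, so each expected count is 70/10 = 7.
0: (13 − 7)²/7 = 36/7 = 5.1429
1: (5 − 7)²/7 = 4/7 = 0.5714
2: (4 − 7)²/7 = 9/7 = 1.2857
3: (5 − 7)²/7 = 4/7 = 0.5714
4: (6 − 7)²/7 = 1/7 = 0.1429
5: (5 − 7)²/7 = 4/7 = 0.5714
6: (10 − 7)²/7 = 9/7 = 1.2857
7: (14 − 7)²/7 = 49/7 = 7.0000
8: (4 − 7)²/7 = 9/7 = 1.2857
9: (4 − 7)²/7 = 9/7 = 1.2857
The largest term is for 7: 7.000.

7, 7.000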